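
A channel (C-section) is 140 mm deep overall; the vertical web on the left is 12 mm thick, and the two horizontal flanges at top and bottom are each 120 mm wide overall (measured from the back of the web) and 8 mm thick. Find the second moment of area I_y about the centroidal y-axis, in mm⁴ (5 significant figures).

Break the section into simple shapes (no overlaps), measuring from the bottom-left corner of the bounding box.
Web: 12 × 140, A = 1 680 mm², x = 6 mm, Ī = 20 160 mm⁴.
Top flange (beyond web): 108 × 8, A = 864 mm², x = 66 mm, Ī = 839 808 mm⁴.
Bottom flange (beyond web): 108 × 8, A = 864 mm², x = 66 mm, Ī = 839 808 mm⁴.
Centroid: x̄ = ΣA·x / ΣA = 36.42254 mm.
Transfer each piece to the centroidal y-axis using Ī + A·d² with d = x − 36.42254:
  web: d = -30.42254 mm → contributes +1 575 051 mm⁴
  top flange (beyond web): d = 29.57746 mm → contributes +1 595 658 mm⁴
  bottom flange (beyond web): d = 29.57746 mm → contributes +1 595 658 mm⁴
Total I = 4 766 368 mm⁴.

I_y ≈ 4.7664 × 10⁶ mm⁴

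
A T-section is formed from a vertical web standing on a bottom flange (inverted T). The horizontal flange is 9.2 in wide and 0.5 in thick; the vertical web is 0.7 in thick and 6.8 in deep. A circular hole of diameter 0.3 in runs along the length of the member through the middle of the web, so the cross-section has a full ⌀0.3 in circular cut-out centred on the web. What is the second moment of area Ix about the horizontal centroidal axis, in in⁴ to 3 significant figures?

Split into non-overlapping primitives; take the origin at the lower-left of the bounding box.
Flange: 9.2 × 0.5, A = 4.6 in², y = 0.25 in, Ī = 0.095833 in⁴.
Web: 0.7 × 6.8, A = 4.76 in², y = 3.9 in, Ī = 18.342 in⁴.
Hole (subtracted): ⌀0.3, A = 0.070686 in², y = 3.9 in, Ī = 0.00039761 in⁴.
Centroid: ȳ = ΣA·y / ΣA = 2.0925 in.
Transfer each piece to the horizontal centroidal axis using Ī + A·d² with d = y − 2.0925:
  flange: d = -1.8425 in → contributes +15.713 in⁴
  web: d = 1.8075 in → contributes +33.892 in⁴
  hole: d = 1.8075 in → contributes −0.23132 in⁴
Total I = 49.374 in⁴.

Ix ≈ 49.4 in⁴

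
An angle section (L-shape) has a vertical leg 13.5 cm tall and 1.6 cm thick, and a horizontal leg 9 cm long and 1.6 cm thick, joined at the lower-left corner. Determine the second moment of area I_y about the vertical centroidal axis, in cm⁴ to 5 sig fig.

I_y ≈ 213.51 cm⁴

Decompose the section into non-overlapping parts with the origin at the bottom-left of its bounding rectangle.
Vertical leg: 1.6 × 13.5, A = 21.6 cm², x = 0.8 cm, Ī = 4.608 cm⁴.
Horizontal leg (remainder): 7.4 × 1.6, A = 11.84 cm², x = 5.3 cm, Ī = 54.02987 cm⁴.
Centroid: x̄ = ΣA·x / ΣA = 2.393301 cm.
Transfer each piece to the vertical centroidal axis using Ī + A·d² with d = x − 2.393301:
  vertical leg: d = -1.593301 cm → contributes +59.44196 cm⁴
  horizontal leg (remainder): d = 2.906699 cm → contributes +154.0648 cm⁴
Total I = 213.5068 cm⁴.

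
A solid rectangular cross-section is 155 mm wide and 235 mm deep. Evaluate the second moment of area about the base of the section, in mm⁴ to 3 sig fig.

I_base ≈ 6.71 × 10⁸ mm⁴

The section: 155 × 235, A = 36 425 mm², y = 117.5 mm, Ī = 167 630 885 mm⁴.
Transfer it to the bottom edge using Ī + A·d² with d = y − 0:
  the section: d = 117.5 mm → contributes +670 523 542 mm⁴
Total I = 670 523 542 mm⁴.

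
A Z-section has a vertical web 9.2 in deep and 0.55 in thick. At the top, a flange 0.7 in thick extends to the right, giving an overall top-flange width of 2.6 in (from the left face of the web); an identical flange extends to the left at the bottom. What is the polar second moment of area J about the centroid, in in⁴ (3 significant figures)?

J ≈ 93.6 in⁴

Decompose the section into non-overlapping parts with the origin at the bottom-left of its bounding rectangle.
Web: 0.55 × 9.2, A = 5.06 in², y = 4.6 in, Ī = 35.69 in⁴.
Top flange (beyond web): 2.05 × 0.7, A = 1.435 in², y = 8.85 in, Ī = 0.058596 in⁴.
Bottom flange (beyond web): 2.05 × 0.7, A = 1.435 in², y = 0.35 in, Ī = 0.058596 in⁴.
Centroid: ȳ = ΣA·y / ΣA = 4.6 in.
Transfer each piece to the centroidal x-axis using Ī + A·d² with d = y − 4.6:
  web: d = 0 in → contributes +35.69 in⁴
  top flange (beyond web): d = 4.25 in → contributes +25.978 in⁴
  bottom flange (beyond web): d = -4.25 in → contributes +25.978 in⁴
Total I = 87.646 in⁴.
For the y-axis: x̄ = 2.325 in.
Repeating about the centroidal y-axis gives I_y = 5.983 in⁴.
Polar second moment: J = I_x + I_y = 93.629 in⁴.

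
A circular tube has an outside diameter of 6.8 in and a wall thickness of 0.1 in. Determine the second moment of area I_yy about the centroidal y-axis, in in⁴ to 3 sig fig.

I_yy ≈ 11.8 in⁴

Break the section into simple shapes (no overlaps), measuring from the bottom-left corner of the bounding box.
Outer circle: ⌀6.8, A = 36.317 in², x = 3.4 in, Ī = 104.96 in⁴.
Bore (subtracted): ⌀6.6, A = 34.212 in², x = 3.4 in, Ī = 93.142 in⁴.
By symmetry the centroid is at mid-width, x̄ = 3.4 in.
All pieces are centred on the centroidal y-axis, so I = ΣĪ (holes subtracted) = 11.814 in⁴.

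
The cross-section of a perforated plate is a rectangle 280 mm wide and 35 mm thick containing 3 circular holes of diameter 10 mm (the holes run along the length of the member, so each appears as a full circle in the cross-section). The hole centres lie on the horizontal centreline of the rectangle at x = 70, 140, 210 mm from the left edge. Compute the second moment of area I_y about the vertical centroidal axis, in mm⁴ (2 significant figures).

I_y ≈ 6.3 × 10⁷ mm⁴

Break the section into simple shapes (no overlaps), measuring from the bottom-left corner of the bounding box.
Plate: 280 × 35, A = 9 800 mm², x = 140 mm, Ī = 64 026 667 mm⁴.
Hole 1 (subtracted): ⌀10, A = 78.54 mm², x = 70 mm, Ī = 490.9 mm⁴.
Hole 2 (subtracted): ⌀10, A = 78.54 mm², x = 140 mm, Ī = 490.9 mm⁴.
Hole 3 (subtracted): ⌀10, A = 78.54 mm², x = 210 mm, Ī = 490.9 mm⁴.
By symmetry the centroid is at mid-width, x̄ = 140 mm.
Transfer each piece to the vertical centroidal axis using Ī + A·d² with d = x − 140:
  plate: d = 0 mm → contributes +64 026 667 mm⁴
  hole 1: d = -70 mm → contributes −385 336 mm⁴
  hole 2: d = 0 mm → contributes −490.9 mm⁴
  hole 3: d = 70 mm → contributes −385 336 mm⁴
Total I = 63 255 504 mm⁴.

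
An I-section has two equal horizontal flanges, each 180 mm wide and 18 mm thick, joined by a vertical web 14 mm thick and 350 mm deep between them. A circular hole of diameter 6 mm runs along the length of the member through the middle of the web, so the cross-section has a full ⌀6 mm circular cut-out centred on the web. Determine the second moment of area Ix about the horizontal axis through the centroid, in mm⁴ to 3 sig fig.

Break the section into simple shapes (no overlaps), measuring from the bottom-left corner of the bounding box.
Bottom flange: 180 × 18, A = 3 240 mm², y = 9 mm, Ī = 87 480 mm⁴.
Web: 14 × 350, A = 4 900 mm², y = 193 mm, Ī = 50 020 833 mm⁴.
Top flange: 180 × 18, A = 3 240 mm², y = 377 mm, Ī = 87 480 mm⁴.
Hole (subtracted): ⌀6, A = 28.274 mm², y = 193 mm, Ī = 63.617 mm⁴.
By symmetry the centroid is at mid-height, ȳ = 193 mm.
Transfer each piece to the horizontal axis through the centroid using Ī + A·d² with d = y − 193:
  bottom flange: d = -184 mm → contributes +109 780 920 mm⁴
  web: d = 0 mm → contributes +50 020 833 mm⁴
  top flange: d = 184 mm → contributes +109 780 920 mm⁴
  hole: d = 0 mm → contributes −63.617 mm⁴
Total I = 269 582 610 mm⁴.

Ix ≈ 2.70 × 10⁸ mm⁴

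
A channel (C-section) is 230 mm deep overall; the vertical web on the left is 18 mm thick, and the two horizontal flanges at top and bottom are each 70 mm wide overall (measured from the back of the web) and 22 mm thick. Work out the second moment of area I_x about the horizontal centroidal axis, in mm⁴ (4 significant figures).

I_x ≈ 4.309 × 10⁷ mm⁴

Break the section into simple shapes (no overlaps), measuring from the bottom-left corner of the bounding box.
Web: 18 × 230, A = 4 140 mm², y = 115 mm, Ī = 18 250 500 mm⁴.
Top flange (beyond web): 52 × 22, A = 1 144 mm², y = 219 mm, Ī = 46141.3 mm⁴.
Bottom flange (beyond web): 52 × 22, A = 1 144 mm², y = 11 mm, Ī = 46141.3 mm⁴.
By symmetry the centroid is at mid-height, ȳ = 115 mm.
Transfer each piece to the horizontal centroidal axis using Ī + A·d² with d = y − 115:
  web: d = 0 mm → contributes +18 250 500 mm⁴
  top flange (beyond web): d = 104 mm → contributes +12 419 645 mm⁴
  bottom flange (beyond web): d = -104 mm → contributes +12 419 645 mm⁴
Total I = 43 089 791 mm⁴.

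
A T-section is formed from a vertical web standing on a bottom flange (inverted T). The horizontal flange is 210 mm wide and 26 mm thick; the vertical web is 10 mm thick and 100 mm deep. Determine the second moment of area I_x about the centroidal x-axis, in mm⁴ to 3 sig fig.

I_x ≈ 4.50 × 10⁶ mm⁴

Treat the section as a set of non-overlapping primitives; coordinates are from the bounding-box lower-left.
Flange: 210 × 26, A = 5 460 mm², y = 13 mm, Ī = 307 580 mm⁴.
Web: 10 × 100, A = 1 000 mm², y = 76 mm, Ī = 833 333 mm⁴.
Centroid: ȳ = ΣA·y / ΣA = 22.752 mm.
Transfer each piece to the centroidal x-axis using Ī + A·d² with d = y − 22.752:
  flange: d = -9.7523 mm → contributes +826 869 mm⁴
  web: d = 53.248 mm → contributes +3 668 649 mm⁴
Total I = 4 495 517 mm⁴.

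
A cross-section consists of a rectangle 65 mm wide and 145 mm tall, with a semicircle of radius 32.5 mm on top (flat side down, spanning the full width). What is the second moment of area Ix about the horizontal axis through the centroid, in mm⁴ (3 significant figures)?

Ix ≈ 2.71 × 10⁷ mm⁴

Split into non-overlapping primitives; take the origin at the lower-left of the bounding box.
Rectangular body: 65 × 145, A = 9 425 mm², y = 72.5 mm, Ī = 16 513 385 mm⁴.
Semicircular cap: semicircle r = 32.5, A = 1659.2 mm², y = 158.79 mm, Ī = 122 452 mm⁴.
Centroid: ȳ = ΣA·y / ΣA = 85.417 mm.
Transfer each piece to the horizontal axis through the centroid using Ī + A·d² with d = y − 85.417:
  rectangular body: d = -12.917 mm → contributes +18 085 937 mm⁴
  semicircular cap: d = 73.376 mm → contributes +9 055 500 mm⁴
Total I = 27 141 438 mm⁴.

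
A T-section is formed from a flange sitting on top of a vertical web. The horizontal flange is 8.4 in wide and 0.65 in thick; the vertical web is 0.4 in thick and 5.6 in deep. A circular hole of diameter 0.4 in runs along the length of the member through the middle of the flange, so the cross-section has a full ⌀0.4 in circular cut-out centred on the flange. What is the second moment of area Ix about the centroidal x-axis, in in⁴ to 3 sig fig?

Ix ≈ 21.5 in⁴

Decompose the section into non-overlapping parts with the origin at the bottom-left of its bounding rectangle.
Flange: 8.4 × 0.65, A = 5.46 in², y = 5.925 in, Ī = 0.19224 in⁴.
Web: 0.4 × 5.6, A = 2.24 in², y = 2.8 in, Ī = 5.8539 in⁴.
Hole (subtracted): ⌀0.4, A = 0.12566 in², y = 5.925 in, Ī = 0.0012566 in⁴.
Centroid: ȳ = ΣA·y / ΣA = 5.0008 in.
Transfer each piece to the centroidal x-axis using Ī + A·d² with d = y − 5.0008:
  flange: d = 0.92417 in → contributes +4.8556 in⁴
  web: d = -2.2008 in → contributes +16.704 in⁴
  hole: d = 0.92417 in → contributes −0.10859 in⁴
Total I = 21.451 in⁴.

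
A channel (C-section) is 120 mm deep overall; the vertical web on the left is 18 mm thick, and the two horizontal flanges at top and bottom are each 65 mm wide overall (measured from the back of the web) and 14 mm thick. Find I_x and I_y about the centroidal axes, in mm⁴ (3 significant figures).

I_x ≈ 6.31 × 10⁶ mm⁴, I_y ≈ 1.16 × 10⁶ mm⁴

Break the section into simple shapes (no overlaps), measuring from the bottom-left corner of the bounding box.
Web: 18 × 120, A = 2 160 mm², y = 60 mm, Ī = 2 592 000 mm⁴.
Top flange (beyond web): 47 × 14, A = 658 mm², y = 113 mm, Ī = 10 747 mm⁴.
Bottom flange (beyond web): 47 × 14, A = 658 mm², y = 7 mm, Ī = 10 747 mm⁴.
By symmetry the centroid is at mid-height, ȳ = 60 mm.
Transfer each piece to the centroidal x-axis using Ī + A·d² with d = y − 60:
  web: d = 0 mm → contributes +2 592 000 mm⁴
  top flange (beyond web): d = 53 mm → contributes +1 859 069 mm⁴
  bottom flange (beyond web): d = -53 mm → contributes +1 859 069 mm⁴
Total I = 6 310 139 mm⁴.
For the y-axis: x̄ = 21.304 mm.
Repeating about the centroidal y-axis gives I_y = 1 164 341 mm⁴.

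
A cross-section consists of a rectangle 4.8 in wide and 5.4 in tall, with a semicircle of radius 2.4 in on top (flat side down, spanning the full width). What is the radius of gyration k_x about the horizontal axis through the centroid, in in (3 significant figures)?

Treat the section as a set of non-overlapping primitives; coordinates are from the bounding-box lower-left.
Rectangular body: 4.8 × 5.4, A = 25.92 in², y = 2.7 in, Ī = 62.986 in⁴.
Semicircular cap: semicircle r = 2.4, A = 9.0478 in², y = 6.4186 in, Ī = 3.6415 in⁴.
Centroid: ȳ = ΣA·y / ΣA = 3.6622 in.
Transfer each piece to the horizontal axis through the centroid using Ī + A·d² with d = y − 3.6622:
  rectangular body: d = -0.96217 in → contributes +86.982 in⁴
  semicircular cap: d = 2.7564 in → contributes +72.385 in⁴
Total I = 159.37 in⁴.
Radius of gyration: k = √(I/A) = √(159.37 / 34.968) = 2.1348 in.

k_x ≈ 2.13 in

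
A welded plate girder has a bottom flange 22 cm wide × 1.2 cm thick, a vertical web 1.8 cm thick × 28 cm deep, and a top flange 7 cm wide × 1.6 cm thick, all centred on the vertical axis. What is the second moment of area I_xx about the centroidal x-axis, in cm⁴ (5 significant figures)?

Break the section into simple shapes (no overlaps), measuring from the bottom-left corner of the bounding box.
Bottom plate: 22 × 1.2, A = 26.4 cm², y = 0.6 cm, Ī = 3.168 cm⁴.
Web plate: 1.8 × 28, A = 50.4 cm², y = 15.2 cm, Ī = 3292.8 cm⁴.
Top plate: 7 × 1.6, A = 11.2 cm², y = 30 cm, Ī = 2.389333 cm⁴.
Centroid: ȳ = ΣA·y / ΣA = 12.70364 cm.
Transfer each piece to the centroidal x-axis using Ī + A·d² with d = y − 12.70364:
  bottom plate: d = -12.10364 cm → contributes +3870.716 cm⁴
  web plate: d = 2.496364 cm → contributes +3606.884 cm⁴
  top plate: d = 17.29636 cm → contributes +3353.028 cm⁴
Total I = 10830.63 cm⁴.

I_xx ≈ 1.0831 × 10⁴ cm⁴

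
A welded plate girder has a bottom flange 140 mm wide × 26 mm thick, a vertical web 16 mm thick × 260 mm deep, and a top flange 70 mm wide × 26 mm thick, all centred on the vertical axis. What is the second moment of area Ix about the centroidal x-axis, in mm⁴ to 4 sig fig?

Break the section into simple shapes (no overlaps), measuring from the bottom-left corner of the bounding box.
Bottom plate: 140 × 26, A = 3 640 mm², y = 13 mm, Ī = 205 053 mm⁴.
Web plate: 16 × 260, A = 4 160 mm², y = 156 mm, Ī = 23 434 667 mm⁴.
Top plate: 70 × 26, A = 1 820 mm², y = 299 mm, Ī = 102 527 mm⁴.
Centroid: ȳ = ΣA·y / ΣA = 128.946 mm.
Transfer each piece to the centroidal x-axis using Ī + A·d² with d = y − 128.946:
  bottom plate: d = -115.946 mm → contributes +49 139 256 mm⁴
  web plate: d = 27.0541 mm → contributes +26 479 462 mm⁴
  top plate: d = 170.054 mm → contributes +52 733 981 mm⁴
Total I = 128 352 699 mm⁴.

Ix ≈ 1.284 × 10⁸ mm⁴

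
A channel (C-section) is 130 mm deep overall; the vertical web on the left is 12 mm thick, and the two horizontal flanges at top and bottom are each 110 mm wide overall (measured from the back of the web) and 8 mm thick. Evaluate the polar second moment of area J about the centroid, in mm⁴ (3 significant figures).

J ≈ 1.17 × 10⁷ mm⁴

Decompose the section into non-overlapping parts with the origin at the bottom-left of its bounding rectangle.
Web: 12 × 130, A = 1 560 mm², y = 65 mm, Ī = 2 197 000 mm⁴.
Top flange (beyond web): 98 × 8, A = 784 mm², y = 126 mm, Ī = 4181.3 mm⁴.
Bottom flange (beyond web): 98 × 8, A = 784 mm², y = 4 mm, Ī = 4181.3 mm⁴.
By symmetry the centroid is at mid-height, ȳ = 65 mm.
Transfer each piece to the centroidal x-axis using Ī + A·d² with d = y − 65:
  web: d = 0 mm → contributes +2 197 000 mm⁴
  top flange (beyond web): d = 61 mm → contributes +2 921 445 mm⁴
  bottom flange (beyond web): d = -61 mm → contributes +2 921 445 mm⁴
Total I = 8 039 891 mm⁴.
For the y-axis: x̄ = 33.57 mm.
Repeating about the centroidal y-axis gives I_y = 3 639 177 mm⁴.
Polar second moment: J = I_x + I_y = 11 679 068 mm⁴.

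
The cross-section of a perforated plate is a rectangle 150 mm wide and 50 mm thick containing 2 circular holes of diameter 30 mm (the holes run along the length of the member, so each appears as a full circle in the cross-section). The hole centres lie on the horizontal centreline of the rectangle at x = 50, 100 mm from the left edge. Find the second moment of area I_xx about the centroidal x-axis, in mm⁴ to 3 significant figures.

I_xx ≈ 1.48 × 10⁶ mm⁴

Treat the section as a set of non-overlapping primitives; coordinates are from the bounding-box lower-left.
Plate: 150 × 50, A = 7 500 mm², y = 25 mm, Ī = 1 562 500 mm⁴.
Hole 1 (subtracted): ⌀30, A = 706.86 mm², y = 25 mm, Ī = 39 761 mm⁴.
Hole 2 (subtracted): ⌀30, A = 706.86 mm², y = 25 mm, Ī = 39 761 mm⁴.
By symmetry the centroid is at mid-height, ȳ = 25 mm.
All pieces are centred on the centroidal x-axis, so I = ΣĪ (holes subtracted) = 1 482 978 mm⁴.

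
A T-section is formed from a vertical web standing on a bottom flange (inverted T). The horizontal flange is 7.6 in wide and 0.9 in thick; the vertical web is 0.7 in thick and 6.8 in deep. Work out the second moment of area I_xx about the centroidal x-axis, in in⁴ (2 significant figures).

Split into non-overlapping primitives; take the origin at the lower-left of the bounding box.
Flange: 7.6 × 0.9, A = 6.84 in², y = 0.45 in, Ī = 0.4617 in⁴.
Web: 0.7 × 6.8, A = 4.76 in², y = 4.3 in, Ī = 18.34 in⁴.
Centroid: ȳ = ΣA·y / ΣA = 2.03 in.
Transfer each piece to the centroidal x-axis using Ī + A·d² with d = y − 2.03:
  flange: d = -1.58 in → contributes +17.53 in⁴
  web: d = 2.27 in → contributes +42.87 in⁴
Total I = 60.41 in⁴.

I_xx ≈ 60 in⁴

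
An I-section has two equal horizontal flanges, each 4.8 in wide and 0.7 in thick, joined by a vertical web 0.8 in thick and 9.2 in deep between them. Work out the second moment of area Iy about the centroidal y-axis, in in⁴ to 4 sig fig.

Split into non-overlapping primitives; take the origin at the lower-left of the bounding box.
Bottom flange: 4.8 × 0.7, A = 3.36 in², x = 2.4 in, Ī = 6.4512 in⁴.
Web: 0.8 × 9.2, A = 7.36 in², x = 2.4 in, Ī = 0.392533 in⁴.
Top flange: 4.8 × 0.7, A = 3.36 in², x = 2.4 in, Ī = 6.4512 in⁴.
By symmetry the centroid is at mid-width, x̄ = 2.4 in.
All pieces are centred on the centroidal y-axis, so I = ΣĪ = 13.2949 in⁴.

Iy ≈ 13.29 in⁴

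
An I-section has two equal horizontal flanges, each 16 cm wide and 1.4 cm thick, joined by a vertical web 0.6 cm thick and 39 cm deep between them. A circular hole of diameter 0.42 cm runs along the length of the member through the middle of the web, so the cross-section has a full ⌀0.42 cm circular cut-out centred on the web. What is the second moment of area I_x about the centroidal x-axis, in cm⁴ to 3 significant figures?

I_x ≈ 2.13 × 10⁴ cm⁴

Treat the section as a set of non-overlapping primitives; coordinates are from the bounding-box lower-left.
Bottom flange: 16 × 1.4, A = 22.4 cm², y = 0.7 cm, Ī = 3.6587 cm⁴.
Web: 0.6 × 39, A = 23.4 cm², y = 20.9 cm, Ī = 2 966 cm⁴.
Top flange: 16 × 1.4, A = 22.4 cm², y = 41.1 cm, Ī = 3.6587 cm⁴.
Hole (subtracted): ⌀0.42, A = 0.13854 cm², y = 20.9 cm, Ī = 0.0015275 cm⁴.
By symmetry the centroid is at mid-height, ȳ = 20.9 cm.
Transfer each piece to the centroidal x-axis using Ī + A·d² with d = y − 20.9:
  bottom flange: d = -20.2 cm → contributes +9143.8 cm⁴
  web: d = 0 cm → contributes +2 966 cm⁴
  top flange: d = 20.2 cm → contributes +9143.8 cm⁴
  hole: d = 0 cm → contributes −0.0015275 cm⁴
Total I = 21 253 cm⁴.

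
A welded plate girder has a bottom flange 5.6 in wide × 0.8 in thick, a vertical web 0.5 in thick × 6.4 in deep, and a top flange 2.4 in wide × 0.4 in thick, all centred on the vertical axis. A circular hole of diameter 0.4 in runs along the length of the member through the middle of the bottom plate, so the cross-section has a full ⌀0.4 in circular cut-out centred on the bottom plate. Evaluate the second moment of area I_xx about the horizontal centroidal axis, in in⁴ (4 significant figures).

Treat the section as a set of non-overlapping primitives; coordinates are from the bounding-box lower-left.
Bottom plate: 5.6 × 0.8, A = 4.48 in², y = 0.4 in, Ī = 0.238933 in⁴.
Web plate: 0.5 × 6.4, A = 3.2 in², y = 4 in, Ī = 10.9227 in⁴.
Top plate: 2.4 × 0.4, A = 0.96 in², y = 7.4 in, Ī = 0.0128 in⁴.
Hole (subtracted): ⌀0.4, A = 0.125664 in², y = 0.4 in, Ī = 0.00125664 in⁴.
Centroid: ȳ = ΣA·y / ΣA = 2.54227 in.
Transfer each piece to the horizontal centroidal axis using Ī + A·d² with d = y − 2.54227:
  bottom plate: d = -2.14227 in → contributes +20.7991 in⁴
  web plate: d = 1.45773 in → contributes +17.7226 in⁴
  top plate: d = 4.85773 in → contributes +22.6664 in⁴
  hole: d = -2.14227 in → contributes −0.577967 in⁴
Total I = 60.6102 in⁴.

I_xx ≈ 60.61 in⁴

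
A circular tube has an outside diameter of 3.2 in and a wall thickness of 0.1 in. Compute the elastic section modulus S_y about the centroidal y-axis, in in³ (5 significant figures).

Break the section into simple shapes (no overlaps), measuring from the bottom-left corner of the bounding box.
Outer circle: ⌀3.2, A = 8.042477 in², x = 1.6 in, Ī = 5.147185 in⁴.
Bore (subtracted): ⌀3, A = 7.068583 in², x = 1.6 in, Ī = 3.976078 in⁴.
By symmetry the centroid is at mid-width, x̄ = 1.6 in.
All pieces are centred on the centroidal y-axis, so I = ΣĪ (holes subtracted) = 1.171107 in⁴.
Extreme fibre distance c = 1.6 in; S = I/c = 0.731942 in³.

S_y ≈ 0.73194 in³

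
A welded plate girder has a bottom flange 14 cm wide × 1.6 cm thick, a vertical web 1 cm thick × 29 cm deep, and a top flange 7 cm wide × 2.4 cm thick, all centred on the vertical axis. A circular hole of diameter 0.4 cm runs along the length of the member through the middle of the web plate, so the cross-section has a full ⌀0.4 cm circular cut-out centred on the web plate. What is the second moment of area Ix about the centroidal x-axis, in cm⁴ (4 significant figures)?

Ix ≈ 1.134 × 10⁴ cm⁴

Break the section into simple shapes (no overlaps), measuring from the bottom-left corner of the bounding box.
Bottom plate: 14 × 1.6, A = 22.4 cm², y = 0.8 cm, Ī = 4.77867 cm⁴.
Web plate: 1 × 29, A = 29 cm², y = 16.1 cm, Ī = 2032.42 cm⁴.
Top plate: 7 × 2.4, A = 16.8 cm², y = 31.8 cm, Ī = 8.064 cm⁴.
Hole (subtracted): ⌀0.4, A = 0.125664 cm², y = 16.1 cm, Ī = 0.00125664 cm⁴.
Centroid: ȳ = ΣA·y / ΣA = 14.9401 cm.
Transfer each piece to the centroidal x-axis using Ī + A·d² with d = y − 14.9401:
  bottom plate: d = -14.1401 cm → contributes +4483.48 cm⁴
  web plate: d = 1.15991 cm → contributes +2071.43 cm⁴
  top plate: d = 16.8599 cm → contributes +4783.57 cm⁴
  hole: d = 1.15991 cm → contributes −0.170323 cm⁴
Total I = 11338.3 cm⁴.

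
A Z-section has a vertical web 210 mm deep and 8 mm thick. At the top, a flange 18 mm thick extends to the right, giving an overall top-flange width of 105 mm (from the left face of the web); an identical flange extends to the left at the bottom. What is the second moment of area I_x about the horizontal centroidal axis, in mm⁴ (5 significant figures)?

Break the section into simple shapes (no overlaps), measuring from the bottom-left corner of the bounding box.
Web: 8 × 210, A = 1 680 mm², y = 105 mm, Ī = 6 174 000 mm⁴.
Top flange (beyond web): 97 × 18, A = 1 746 mm², y = 201 mm, Ī = 47 142 mm⁴.
Bottom flange (beyond web): 97 × 18, A = 1 746 mm², y = 9 mm, Ī = 47 142 mm⁴.
Centroid: ȳ = ΣA·y / ΣA = 105 mm.
Transfer each piece to the horizontal centroidal axis using Ī + A·d² with d = y − 105:
  web: d = 0 mm → contributes +6 174 000 mm⁴
  top flange (beyond web): d = 96 mm → contributes +16 138 278 mm⁴
  bottom flange (beyond web): d = -96 mm → contributes +16 138 278 mm⁴
Total I = 38 450 556 mm⁴.

I_x ≈ 3.8451 × 10⁷ mm⁴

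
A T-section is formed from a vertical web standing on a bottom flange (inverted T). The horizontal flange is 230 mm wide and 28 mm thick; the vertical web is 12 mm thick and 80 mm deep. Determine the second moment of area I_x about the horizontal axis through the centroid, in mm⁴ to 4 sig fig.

Split into non-overlapping primitives; take the origin at the lower-left of the bounding box.
Flange: 230 × 28, A = 6 440 mm², y = 14 mm, Ī = 420 747 mm⁴.
Web: 12 × 80, A = 960 mm², y = 68 mm, Ī = 512 000 mm⁴.
Centroid: ȳ = ΣA·y / ΣA = 21.0054 mm.
Transfer each piece to the horizontal axis through the centroid using Ī + A·d² with d = y − 21.0054:
  flange: d = -7.00541 mm → contributes +736 794 mm⁴
  web: d = 46.9946 mm → contributes +2 632 152 mm⁴
Total I = 3 368 946 mm⁴.

I_x ≈ 3.369 × 10⁶ mm⁴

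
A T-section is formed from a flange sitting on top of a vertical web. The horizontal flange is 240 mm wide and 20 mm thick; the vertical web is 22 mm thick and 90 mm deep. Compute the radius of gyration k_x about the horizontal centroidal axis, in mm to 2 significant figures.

k_x ≈ 29 mm

Treat the section as a set of non-overlapping primitives; coordinates are from the bounding-box lower-left.
Flange: 240 × 20, A = 4 800 mm², y = 100 mm, Ī = 160 000 mm⁴.
Web: 22 × 90, A = 1 980 mm², y = 45 mm, Ī = 1 336 500 mm⁴.
Centroid: ȳ = ΣA·y / ΣA = 83.94 mm.
Transfer each piece to the horizontal centroidal axis using Ī + A·d² with d = y − 83.94:
  flange: d = 16.06 mm → contributes +1 398 333 mm⁴
  web: d = -38.94 mm → contributes +4 338 521 mm⁴
Total I = 5 736 854 mm⁴.
Radius of gyration: k = √(I/A) = √(5 736 854 / 6 780) = 29.09 mm.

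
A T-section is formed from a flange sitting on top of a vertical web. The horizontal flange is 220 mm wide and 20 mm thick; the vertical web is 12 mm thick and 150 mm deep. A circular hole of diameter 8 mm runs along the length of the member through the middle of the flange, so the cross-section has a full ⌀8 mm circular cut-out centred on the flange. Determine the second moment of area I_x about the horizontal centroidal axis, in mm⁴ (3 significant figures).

I_x ≈ 1.27 × 10⁷ mm⁴

Decompose the section into non-overlapping parts with the origin at the bottom-left of its bounding rectangle.
Flange: 220 × 20, A = 4 400 mm², y = 160 mm, Ī = 146 667 mm⁴.
Web: 12 × 150, A = 1 800 mm², y = 75 mm, Ī = 3 375 000 mm⁴.
Hole (subtracted): ⌀8, A = 50.265 mm², y = 160 mm, Ī = 201.06 mm⁴.
Centroid: ȳ = ΣA·y / ΣA = 135.12 mm.
Transfer each piece to the horizontal centroidal axis using Ī + A·d² with d = y − 135.12:
  flange: d = 24.879 mm → contributes +2 870 138 mm⁴
  web: d = -60.121 mm → contributes +9 881 136 mm⁴
  hole: d = 24.879 mm → contributes −31 314 mm⁴
Total I = 12 719 960 mm⁴.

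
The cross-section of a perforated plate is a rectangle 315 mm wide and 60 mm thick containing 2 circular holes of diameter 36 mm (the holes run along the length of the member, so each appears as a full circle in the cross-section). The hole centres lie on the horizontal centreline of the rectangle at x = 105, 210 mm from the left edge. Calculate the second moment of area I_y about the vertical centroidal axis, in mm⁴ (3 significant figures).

I_y ≈ 1.51 × 10⁸ mm⁴

Split into non-overlapping primitives; take the origin at the lower-left of the bounding box.
Plate: 315 × 60, A = 18 900 mm², x = 157.5 mm, Ī = 156 279 375 mm⁴.
Hole 1 (subtracted): ⌀36, A = 1017.9 mm², x = 105 mm, Ī = 82 448 mm⁴.
Hole 2 (subtracted): ⌀36, A = 1017.9 mm², x = 210 mm, Ī = 82 448 mm⁴.
By symmetry the centroid is at mid-width, x̄ = 157.5 mm.
Transfer each piece to the vertical centroidal axis using Ī + A·d² with d = x − 157.5:
  plate: d = 0 mm → contributes +156 279 375 mm⁴
  hole 1: d = -52.5 mm → contributes −2 887 969 mm⁴
  hole 2: d = 52.5 mm → contributes −2 887 969 mm⁴
Total I = 150 503 438 mm⁴.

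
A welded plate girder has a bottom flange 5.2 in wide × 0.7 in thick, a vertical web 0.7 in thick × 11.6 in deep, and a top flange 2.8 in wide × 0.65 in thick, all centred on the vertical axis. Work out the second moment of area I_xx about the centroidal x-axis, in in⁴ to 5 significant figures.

I_xx ≈ 287.92 in⁴

Break the section into simple shapes (no overlaps), measuring from the bottom-left corner of the bounding box.
Bottom plate: 5.2 × 0.7, A = 3.64 in², y = 0.35 in, Ī = 0.1486333 in⁴.
Web plate: 0.7 × 11.6, A = 8.12 in², y = 6.5 in, Ī = 91.05227 in⁴.
Top plate: 2.8 × 0.65, A = 1.82 in², y = 12.625 in, Ī = 0.06407917 in⁴.
Centroid: ȳ = ΣA·y / ΣA = 5.672423 in.
Transfer each piece to the centroidal x-axis using Ī + A·d² with d = y − 5.672423:
  bottom plate: d = -5.322423 in → contributes +103.2632 in⁴
  web plate: d = 0.8275773 in → contributes +96.61353 in⁴
  top plate: d = 6.952577 in → contributes +88.03984 in⁴
Total I = 287.9166 in⁴.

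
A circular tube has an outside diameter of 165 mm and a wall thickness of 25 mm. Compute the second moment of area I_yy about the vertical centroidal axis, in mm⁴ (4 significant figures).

Treat the section as a set of non-overlapping primitives; coordinates are from the bounding-box lower-left.
Outer circle: ⌀165, A = 21382.5 mm², x = 82.5 mm, Ī = 36 383 601 mm⁴.
Bore (subtracted): ⌀115, A = 10386.9 mm², x = 82.5 mm, Ī = 8 585 414 mm⁴.
By symmetry the centroid is at mid-width, x̄ = 82.5 mm.
All pieces are centred on the vertical centroidal axis, so I = ΣĪ (holes subtracted) = 27 798 186 mm⁴.

I_yy ≈ 2.780 × 10⁷ mm⁴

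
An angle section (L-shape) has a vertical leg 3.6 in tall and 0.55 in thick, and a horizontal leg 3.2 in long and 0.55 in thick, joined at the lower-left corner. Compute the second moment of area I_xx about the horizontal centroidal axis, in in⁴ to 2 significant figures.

Break the section into simple shapes (no overlaps), measuring from the bottom-left corner of the bounding box.
Vertical leg: 0.55 × 3.6, A = 1.98 in², y = 1.8 in, Ī = 2.138 in⁴.
Horizontal leg (remainder): 2.65 × 0.55, A = 1.458 in², y = 0.275 in, Ī = 0.03674 in⁴.
Centroid: ȳ = ΣA·y / ΣA = 1.153 in.
Transfer each piece to the horizontal centroidal axis using Ī + A·d² with d = y − 1.153:
  vertical leg: d = 0.6466 in → contributes +2.966 in⁴
  horizontal leg (remainder): d = -0.8784 in → contributes +1.161 in⁴
Total I = 4.128 in⁴.

I_xx ≈ 4.1 in⁴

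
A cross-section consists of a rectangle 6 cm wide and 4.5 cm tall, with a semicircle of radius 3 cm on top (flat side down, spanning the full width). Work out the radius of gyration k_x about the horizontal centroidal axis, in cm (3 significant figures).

k_x ≈ 2.03 cm

Treat the section as a set of non-overlapping primitives; coordinates are from the bounding-box lower-left.
Rectangular body: 6 × 4.5, A = 27 cm², y = 2.25 cm, Ī = 45.563 cm⁴.
Semicircular cap: semicircle r = 3, A = 14.137 cm², y = 5.7732 cm, Ī = 8.8903 cm⁴.
Centroid: ȳ = ΣA·y / ΣA = 3.4608 cm.
Transfer each piece to the horizontal centroidal axis using Ī + A·d² with d = y − 3.4608:
  rectangular body: d = -1.2108 cm → contributes +85.145 cm⁴
  semicircular cap: d = 2.3124 cm → contributes +84.487 cm⁴
Total I = 169.63 cm⁴.
Radius of gyration: k = √(I/A) = √(169.63 / 41.137) = 2.0307 cm.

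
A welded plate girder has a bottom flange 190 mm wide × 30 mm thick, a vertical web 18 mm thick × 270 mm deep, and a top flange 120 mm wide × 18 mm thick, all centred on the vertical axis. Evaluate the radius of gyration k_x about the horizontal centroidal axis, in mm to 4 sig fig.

k_x ≈ 118.9 mm

Break the section into simple shapes (no overlaps), measuring from the bottom-left corner of the bounding box.
Bottom plate: 190 × 30, A = 5 700 mm², y = 15 mm, Ī = 427 500 mm⁴.
Web plate: 18 × 270, A = 4 860 mm², y = 165 mm, Ī = 29 524 500 mm⁴.
Top plate: 120 × 18, A = 2 160 mm², y = 309 mm, Ī = 58 320 mm⁴.
Centroid: ȳ = ΣA·y / ΣA = 122.236 mm.
Transfer each piece to the horizontal centroidal axis using Ī + A·d² with d = y − 122.236:
  bottom plate: d = -107.236 mm → contributes +65 974 806 mm⁴
  web plate: d = 42.7642 mm → contributes +38 412 335 mm⁴
  top plate: d = 186.764 mm → contributes +75 400 952 mm⁴
Total I = 179 788 092 mm⁴.
Radius of gyration: k = √(I/A) = √(179 788 092 / 12 720) = 118.888 mm.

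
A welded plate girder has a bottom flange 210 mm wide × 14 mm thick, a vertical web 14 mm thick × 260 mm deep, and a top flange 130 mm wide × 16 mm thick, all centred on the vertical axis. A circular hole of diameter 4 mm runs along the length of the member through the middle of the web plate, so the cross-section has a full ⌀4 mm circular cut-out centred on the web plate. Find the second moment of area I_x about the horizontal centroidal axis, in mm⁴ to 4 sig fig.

Treat the section as a set of non-overlapping primitives; coordinates are from the bounding-box lower-left.
Bottom plate: 210 × 14, A = 2 940 mm², y = 7 mm, Ī = 48 020 mm⁴.
Web plate: 14 × 260, A = 3 640 mm², y = 144 mm, Ī = 20 505 333 mm⁴.
Top plate: 130 × 16, A = 2 080 mm², y = 282 mm, Ī = 44373.3 mm⁴.
Hole (subtracted): ⌀4, A = 12.5664 mm², y = 144 mm, Ī = 12.5664 mm⁴.
Centroid: ȳ = ΣA·y / ΣA = 130.616 mm.
Transfer each piece to the horizontal centroidal axis using Ī + A·d² with d = y − 130.616:
  bottom plate: d = -123.616 mm → contributes +44 973 680 mm⁴
  web plate: d = 13.3843 mm → contributes +21 157 403 mm⁴
  top plate: d = 151.384 mm → contributes +47 712 174 mm⁴
  hole: d = 13.3843 mm → contributes −2263.71 mm⁴
Total I = 113 840 993 mm⁴.

I_x ≈ 1.138 × 10⁸ mm⁴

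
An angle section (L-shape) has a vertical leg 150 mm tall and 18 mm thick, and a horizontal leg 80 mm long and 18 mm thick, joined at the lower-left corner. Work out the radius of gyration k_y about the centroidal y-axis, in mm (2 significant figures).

Treat the section as a set of non-overlapping primitives; coordinates are from the bounding-box lower-left.
Vertical leg: 18 × 150, A = 2 700 mm², x = 9 mm, Ī = 72 900 mm⁴.
Horizontal leg (remainder): 62 × 18, A = 1 116 mm², x = 49 mm, Ī = 357 492 mm⁴.
Centroid: x̄ = ΣA·x / ΣA = 20.7 mm.
Transfer each piece to the centroidal y-axis using Ī + A·d² with d = x − 20.7:
  vertical leg: d = -11.7 mm → contributes +442 384 mm⁴
  horizontal leg (remainder): d = 28.3 mm → contributes +1 251 404 mm⁴
Total I = 1 693 788 mm⁴.
Radius of gyration: k = √(I/A) = √(1 693 788 / 3 816) = 21.07 mm.

k_y ≈ 21 mm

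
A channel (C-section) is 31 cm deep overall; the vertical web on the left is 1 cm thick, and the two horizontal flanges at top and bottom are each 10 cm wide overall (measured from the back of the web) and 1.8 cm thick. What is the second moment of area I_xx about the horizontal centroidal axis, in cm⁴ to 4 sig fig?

Break the section into simple shapes (no overlaps), measuring from the bottom-left corner of the bounding box.
Web: 1 × 31, A = 31 cm², y = 15.5 cm, Ī = 2482.58 cm⁴.
Top flange (beyond web): 9 × 1.8, A = 16.2 cm², y = 30.1 cm, Ī = 4.374 cm⁴.
Bottom flange (beyond web): 9 × 1.8, A = 16.2 cm², y = 0.9 cm, Ī = 4.374 cm⁴.
By symmetry the centroid is at mid-height, ȳ = 15.5 cm.
Transfer each piece to the horizontal centroidal axis using Ī + A·d² with d = y − 15.5:
  web: d = 0 cm → contributes +2482.58 cm⁴
  top flange (beyond web): d = 14.6 cm → contributes +3457.57 cm⁴
  bottom flange (beyond web): d = -14.6 cm → contributes +3457.57 cm⁴
Total I = 9397.72 cm⁴.

I_xx ≈ 9398 cm⁴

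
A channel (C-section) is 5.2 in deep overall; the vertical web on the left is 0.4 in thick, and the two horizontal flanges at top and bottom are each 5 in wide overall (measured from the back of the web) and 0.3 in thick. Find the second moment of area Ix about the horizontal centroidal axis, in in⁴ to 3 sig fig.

Decompose the section into non-overlapping parts with the origin at the bottom-left of its bounding rectangle.
Web: 0.4 × 5.2, A = 2.08 in², y = 2.6 in, Ī = 4.6869 in⁴.
Top flange (beyond web): 4.6 × 0.3, A = 1.38 in², y = 5.05 in, Ī = 0.01035 in⁴.
Bottom flange (beyond web): 4.6 × 0.3, A = 1.38 in², y = 0.15 in, Ī = 0.01035 in⁴.
By symmetry the centroid is at mid-height, ȳ = 2.6 in.
Transfer each piece to the horizontal centroidal axis using Ī + A·d² with d = y − 2.6:
  web: d = 0 in → contributes +4.6869 in⁴
  top flange (beyond web): d = 2.45 in → contributes +8.2938 in⁴
  bottom flange (beyond web): d = -2.45 in → contributes +8.2938 in⁴
Total I = 21.275 in⁴.

Ix ≈ 21.3 in⁴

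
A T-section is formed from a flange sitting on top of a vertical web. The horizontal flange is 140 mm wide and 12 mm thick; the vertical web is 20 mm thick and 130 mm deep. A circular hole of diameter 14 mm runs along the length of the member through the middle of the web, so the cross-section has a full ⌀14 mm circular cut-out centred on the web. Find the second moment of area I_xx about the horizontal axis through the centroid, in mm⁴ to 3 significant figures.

I_xx ≈ 8.70 × 10⁶ mm⁴

Split into non-overlapping primitives; take the origin at the lower-left of the bounding box.
Flange: 140 × 12, A = 1 680 mm², y = 136 mm, Ī = 20 160 mm⁴.
Web: 20 × 130, A = 2 600 mm², y = 65 mm, Ī = 3 661 667 mm⁴.
Hole (subtracted): ⌀14, A = 153.94 mm², y = 65 mm, Ī = 1885.7 mm⁴.
Centroid: ȳ = ΣA·y / ΣA = 93.909 mm.
Transfer each piece to the horizontal axis through the centroid using Ī + A·d² with d = y − 93.909:
  flange: d = 42.091 mm → contributes +2 996 547 mm⁴
  web: d = -28.909 mm → contributes +5 834 554 mm⁴
  hole: d = -28.909 mm → contributes −130 536 mm⁴
Total I = 8 700 565 mm⁴.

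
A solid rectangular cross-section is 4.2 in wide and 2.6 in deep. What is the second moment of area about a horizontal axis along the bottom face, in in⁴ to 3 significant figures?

The section: 4.2 × 2.6, A = 10.92 in², y = 1.3 in, Ī = 6.1516 in⁴.
Transfer it to the base of the section using Ī + A·d² with d = y − 0:
  the section: d = 1.3 in → contributes +24.606 in⁴
Total I = 24.606 in⁴.

I_base ≈ 24.6 in⁴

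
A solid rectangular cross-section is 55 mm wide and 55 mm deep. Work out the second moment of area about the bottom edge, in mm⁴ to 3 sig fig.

The section: 55 × 55, A = 3 025 mm², y = 27.5 mm, Ī = 762 552 mm⁴.
Transfer it to the base of the section using Ī + A·d² with d = y − 0:
  the section: d = 27.5 mm → contributes +3 050 208 mm⁴
Total I = 3 050 208 mm⁴.

I_base ≈ 3.05 × 10⁶ mm⁴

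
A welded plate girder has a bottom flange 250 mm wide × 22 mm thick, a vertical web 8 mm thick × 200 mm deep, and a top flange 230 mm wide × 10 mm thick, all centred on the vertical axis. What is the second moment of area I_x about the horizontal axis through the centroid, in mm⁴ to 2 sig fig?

I_x ≈ 8.4 × 10⁷ mm⁴

Split into non-overlapping primitives; take the origin at the lower-left of the bounding box.
Bottom plate: 250 × 22, A = 5 500 mm², y = 11 mm, Ī = 221 833 mm⁴.
Web plate: 8 × 200, A = 1 600 mm², y = 122 mm, Ī = 5 333 333 mm⁴.
Top plate: 230 × 10, A = 2 300 mm², y = 227 mm, Ī = 19 167 mm⁴.
Centroid: ȳ = ΣA·y / ΣA = 82.74 mm.
Transfer each piece to the horizontal axis through the centroid using Ī + A·d² with d = y − 82.74:
  bottom plate: d = -71.74 mm → contributes +28 531 979 mm⁴
  web plate: d = 39.26 mm → contributes +7 798 901 mm⁴
  top plate: d = 144.3 mm → contributes +47 881 240 mm⁴
Total I = 84 212 121 mm⁴.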